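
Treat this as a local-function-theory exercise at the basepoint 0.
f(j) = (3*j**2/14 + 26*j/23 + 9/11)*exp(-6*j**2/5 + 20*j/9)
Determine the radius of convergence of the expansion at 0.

The radius of convergence is infinite.

The factor exp(-6*j**2/5 + 20*j/9) is entire and contributes no finite singular point.
The polynomial part has no poles.
No finite singular points: the Taylor series at 0 converges everywhere.


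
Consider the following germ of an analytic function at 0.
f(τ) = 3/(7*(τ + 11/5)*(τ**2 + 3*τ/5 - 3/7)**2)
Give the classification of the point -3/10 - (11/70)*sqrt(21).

The denominator factor τ**2 + 3*τ/5 - 3/7 vanishes at -3/10 - (11/70)*sqrt(21) and appears to the power 2; the numerator there equals 3/7, nonzero, and no other factor vanishes.
Hence a pole whose order is the multiplicity, 2.

The point is a pole of order 2.


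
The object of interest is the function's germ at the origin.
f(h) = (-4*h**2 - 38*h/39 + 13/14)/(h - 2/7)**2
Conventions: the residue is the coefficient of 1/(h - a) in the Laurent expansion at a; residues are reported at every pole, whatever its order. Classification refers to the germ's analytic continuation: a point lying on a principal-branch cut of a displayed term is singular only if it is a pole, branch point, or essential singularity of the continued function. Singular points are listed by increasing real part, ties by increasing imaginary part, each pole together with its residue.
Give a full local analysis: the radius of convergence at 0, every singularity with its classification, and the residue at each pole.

Radius of convergence at 0: 2/7.
At 2/7: a pole of order 2; residue -890/273.

Denominator factor (h - 2/7)^2: pole of order 2 at 2/7, modulus 2/7.
The radius of convergence is the smallest modulus among the singular points: 2/7.
At the order-2 pole 2/7 set g(h) = (h - (2/7))^2*f(h) = -4*h**2 - 38*h/39 + 13/14.
Order-2 pole: residue = g'(a); g'(2/7) = -890/273, so the residue is -890/273.


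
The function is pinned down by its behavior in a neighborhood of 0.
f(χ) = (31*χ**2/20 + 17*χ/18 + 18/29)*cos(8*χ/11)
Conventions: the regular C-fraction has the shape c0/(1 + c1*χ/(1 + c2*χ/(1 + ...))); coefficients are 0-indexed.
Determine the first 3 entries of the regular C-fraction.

Taylor coefficients (expand at 0): a_0 = 18/29, a_1 = 17/18, a_2 = 97259/70180.
c0 = a_0 = 18/29. Peel one level at a time: if S = 1 + c*χ/S' with S'(0) = 1, then c is the χ-coefficient of S and S' = c*χ/(S - 1).
S_1 = c0/f = 1 + (-493/324)*χ + (5241023/63510480)*χ^2 + ...; c1 = -493/324.
S_2 = c1*χ/(S_1 - 1) = 1 + (5241023/96637860)*χ + ...; c2 = 5241023/96637860.

The regular C-fraction coefficients are [18/29, -493/324, 5241023/96637860].


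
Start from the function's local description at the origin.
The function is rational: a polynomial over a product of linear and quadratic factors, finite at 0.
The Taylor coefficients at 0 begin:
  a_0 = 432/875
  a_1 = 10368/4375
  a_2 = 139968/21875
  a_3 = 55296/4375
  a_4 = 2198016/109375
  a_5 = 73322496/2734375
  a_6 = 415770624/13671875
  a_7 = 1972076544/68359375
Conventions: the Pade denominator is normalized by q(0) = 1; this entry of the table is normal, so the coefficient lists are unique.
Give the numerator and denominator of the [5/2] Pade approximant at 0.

The Pade approximant has numerator coefficients [432/875, 397557504/307853875, 2946002688/1539269375, 76329879552/38481734375, 279937997568/192408671875, 606634795008/962043359375]; denominator coefficients [1, -3842632/1759165, 36979588/26387475].

Taylor coefficients needed (read off): a_0 = 432/875, a_1 = 10368/4375, a_2 = 139968/21875, a_3 = 55296/4375, a_4 = 2198016/109375, a_5 = 73322496/2734375, a_6 = 415770624/13671875, a_7 = 1972076544/68359375.
Write the denominator as Q(ω) = 1 + q1*ω + q2*ω^2. Requiring Q*f - P = O(ω^8) with deg P <= 5 kills the coefficients of ω^6..ω^7 in Q*f:
  ω^6: a_6 + q1*a_5 + q2*a_4 = 0, i.e. 415770624/13671875 + (73322496/2734375)*q1 + (2198016/109375)*q2 = 0.
  ω^7: a_7 + q1*a_6 + q2*a_5 = 0, i.e. 1972076544/68359375 + (415770624/13671875)*q1 + (73322496/2734375)*q2 = 0.
Solving this linear system: q1 = -3842632/1759165, q2 = 36979588/26387475.
The numerator is Q*f truncated at degree 5: P0 = a_0 = 432/875; P1 = a_1 + q1*a_0 = 397557504/307853875; P2 = a_2 + q1*a_1 + q2*a_0 = 2946002688/1539269375; P3 = a_3 + q1*a_2 + q2*a_1 = 76329879552/38481734375; P4 = a_4 + q1*a_3 + q2*a_2 = 279937997568/192408671875; P5 = a_5 + q1*a_4 + q2*a_3 = 606634795008/962043359375.


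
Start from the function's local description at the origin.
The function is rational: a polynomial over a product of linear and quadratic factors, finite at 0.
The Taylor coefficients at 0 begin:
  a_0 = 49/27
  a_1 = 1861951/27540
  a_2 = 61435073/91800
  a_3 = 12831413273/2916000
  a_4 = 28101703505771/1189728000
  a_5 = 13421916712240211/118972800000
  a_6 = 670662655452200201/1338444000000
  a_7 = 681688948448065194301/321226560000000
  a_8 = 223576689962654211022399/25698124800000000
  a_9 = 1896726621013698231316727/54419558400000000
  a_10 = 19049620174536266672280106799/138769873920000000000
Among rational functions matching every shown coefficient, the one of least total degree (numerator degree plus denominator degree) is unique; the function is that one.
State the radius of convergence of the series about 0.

No rational of total degree below 9 reproduces all 11 coefficients; solving the [2/7] Pade equations on them gives f(θ) = (16*θ**2/5 - 19*θ/17 - 1/21)/((θ - 4/7)**3*(θ**2 - 8*θ/5 + 3/8)**2), whose expansion matches every shown term.
Denominator factor (θ - 4/7)^3: pole of order 3 at 4/7, modulus 4/7.
Denominator factor (θ**2 - 8*θ/5 + 3/8)^2: discriminant 53/50, real irrational roots 4/5 + (1/20)*sqrt(106) and 4/5 - (1/20)*sqrt(106); poles of order 2, moduli 4/5 + (1/20)*sqrt(106) and 4/5 - (1/20)*sqrt(106).
The radius of convergence is the smallest modulus among the singular points: 4/5 - (1/20)*sqrt(106).

The radius of convergence is 4/5 - (1/20)*sqrt(106).


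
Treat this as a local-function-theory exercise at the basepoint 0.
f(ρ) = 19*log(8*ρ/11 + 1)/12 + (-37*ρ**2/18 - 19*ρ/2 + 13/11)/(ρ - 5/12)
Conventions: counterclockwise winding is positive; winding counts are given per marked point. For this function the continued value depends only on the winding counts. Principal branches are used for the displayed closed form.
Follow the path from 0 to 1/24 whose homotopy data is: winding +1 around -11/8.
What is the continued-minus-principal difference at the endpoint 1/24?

The rational part is single-valued and drops out of the difference; each branch term changes only by its own monodromy.
(19/12)*log(1 - ρ/(-11/8)): each positive loop around -11/8 adds 2*pi*i to the log, so winding +1 contributes (19/12)*(1)*2*pi*i = (19/6)*pi*i.
Summing the contributions at ρ = 1/24 gives (19/6)*pi*i.

Continued minus principal equals (19/6)*pi*i.


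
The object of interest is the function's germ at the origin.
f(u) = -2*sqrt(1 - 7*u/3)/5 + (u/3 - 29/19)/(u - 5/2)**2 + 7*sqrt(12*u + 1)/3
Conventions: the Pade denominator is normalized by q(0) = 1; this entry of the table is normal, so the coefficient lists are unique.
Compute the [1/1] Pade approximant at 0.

Taylor coefficients needed (expand at 0): a_0 = 2407/1425, a_1 = 34021/2375, a_2 = -17870497/427500.
Write the denominator as Q(u) = 1 + q1*u. Requiring Q*f - P = O(u^3) with deg P <= 1 kills the coefficients of u^2..u^2 in Q*f:
  u^2: a_2 + q1*a_1 = 0, i.e. -17870497/427500 + (34021/2375)*q1 = 0.
Solving this linear system: q1 = 17870497/6123780.
The numerator is Q*f truncated at degree 1: P0 = a_0 = 2407/1425; P1 = a_1 + q1*a_0 = 168016557907/8726386500.

The Pade approximant has numerator coefficients [2407/1425, 168016557907/8726386500]; denominator coefficients [1, 17870497/6123780].


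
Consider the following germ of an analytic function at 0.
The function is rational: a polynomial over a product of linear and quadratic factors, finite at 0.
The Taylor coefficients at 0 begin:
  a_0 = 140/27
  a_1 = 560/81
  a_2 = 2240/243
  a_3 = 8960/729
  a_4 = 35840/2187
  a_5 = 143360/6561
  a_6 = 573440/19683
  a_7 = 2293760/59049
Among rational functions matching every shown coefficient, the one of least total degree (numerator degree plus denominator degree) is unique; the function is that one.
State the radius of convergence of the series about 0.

The radius of convergence is 3/4.

No rational of total degree below 1 reproduces all 8 coefficients; solving the [0/1] Pade equations on them gives f(ζ) = -35/(9*(ζ - 3/4)), whose expansion matches every shown term.
Denominator factor (ζ - 3/4): pole of order 1 at 3/4, modulus 3/4.
The radius of convergence is the smallest modulus among the singular points: 3/4.


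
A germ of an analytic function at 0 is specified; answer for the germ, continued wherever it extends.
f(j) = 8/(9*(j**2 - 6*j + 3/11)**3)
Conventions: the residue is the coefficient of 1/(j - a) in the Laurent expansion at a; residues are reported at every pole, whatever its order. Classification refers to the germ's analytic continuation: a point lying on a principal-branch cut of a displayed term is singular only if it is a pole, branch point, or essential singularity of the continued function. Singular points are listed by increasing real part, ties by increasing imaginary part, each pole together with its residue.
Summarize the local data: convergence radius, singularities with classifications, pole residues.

Radius of convergence at 0: 3 - (4/11)*sqrt(66).
At 3 - (4/11)*sqrt(66): a pole of order 3; residue -(121/1327104)*sqrt(66).
At 3 + (4/11)*sqrt(66): a pole of order 3; residue (121/1327104)*sqrt(66).

Denominator factor (j**2 - 6*j + 3/11)^3: discriminant 384/11, real irrational roots 3 + (4/11)*sqrt(66) and 3 - (4/11)*sqrt(66); poles of order 3, moduli 3 + (4/11)*sqrt(66) and 3 - (4/11)*sqrt(66).
The radius of convergence is the smallest modulus among the singular points: 3 - (4/11)*sqrt(66).
The factor j**2 - 6*j + 3/11 splits as (j - a)(j - a') with a = 3 - (4/11)*sqrt(66), a' = 3 + (4/11)*sqrt(66). At the order-3 pole a set g(j) = (j - a)^3*f(j) = [8/9] / (j - a')^3.
Order-3 pole: residue = g''(a)/2; g''(3 - (4/11)*sqrt(66)) = -(121/663552)*sqrt(66), so the residue is -(121/1327104)*sqrt(66).
The factor j**2 - 6*j + 3/11 splits as (j - a)(j - a') with a = 3 + (4/11)*sqrt(66), a' = 3 - (4/11)*sqrt(66). At the order-3 pole a set g(j) = (j - a)^3*f(j) = [8/9] / (j - a')^3.
Order-3 pole: residue = g''(a)/2; g''(3 + (4/11)*sqrt(66)) = (121/663552)*sqrt(66), so the residue is (121/1327104)*sqrt(66).
List the singular points by increasing real part (a conjugate pair: the negative imaginary part first).


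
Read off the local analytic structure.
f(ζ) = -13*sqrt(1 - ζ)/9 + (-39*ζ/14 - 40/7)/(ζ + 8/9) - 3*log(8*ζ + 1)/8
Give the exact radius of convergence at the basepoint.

The radius of convergence is 1/8.

Denominator factor (ζ + 8/9): pole of order 1 at -8/9, modulus 8/9.
Branch term (-3/8)*log(1 - ζ/(-1/8)): its argument vanishes at ζ = -1/8, a logarithmic branch point, modulus 1/8.
Branch term (-13/9)*sqrt(1 - ζ/(1)): its argument vanishes at ζ = 1, a square-root branch point, modulus 1.
The radius of convergence is the smallest modulus among the singular points: 1/8.


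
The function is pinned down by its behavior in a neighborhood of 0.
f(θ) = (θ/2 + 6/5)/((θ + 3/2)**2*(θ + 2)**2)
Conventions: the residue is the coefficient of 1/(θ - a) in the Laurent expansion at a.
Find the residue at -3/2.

The residue is -26/5.

At the order-2 pole -3/2 set g(θ) = (θ - (-3/2))^2*f(θ) = (θ/2 + 6/5)/(θ + 2)**2.
Order-2 pole: residue = g'(a); g'(-3/2) = -26/5, so the residue is -26/5.


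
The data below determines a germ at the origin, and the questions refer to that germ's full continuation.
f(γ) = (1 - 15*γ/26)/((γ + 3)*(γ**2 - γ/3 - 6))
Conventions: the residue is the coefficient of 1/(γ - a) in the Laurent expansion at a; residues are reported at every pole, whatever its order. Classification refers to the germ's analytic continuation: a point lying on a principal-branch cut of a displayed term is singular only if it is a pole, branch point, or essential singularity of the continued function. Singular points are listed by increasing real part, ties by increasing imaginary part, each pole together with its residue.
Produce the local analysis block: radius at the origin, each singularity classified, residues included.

Denominator factor (γ**2 - γ/3 - 6): discriminant 217/9, real irrational roots 1/6 + (1/6)*sqrt(217) and 1/6 - (1/6)*sqrt(217); poles of order 1, moduli 1/6 + (1/6)*sqrt(217) and -1/6 + (1/6)*sqrt(217).
Denominator factor (γ + 3): pole of order 1 at -3, modulus 3.
The radius of convergence is the smallest modulus among the singular points: -1/6 + (1/6)*sqrt(217).
At the order-1 pole -3 set g(γ) = (γ - (-3))*f(γ) = (1 - 15*γ/26)/(γ**2 - γ/3 - 6).
Simple pole: residue = g(a) at a = -3, which is 71/104.
The factor γ**2 - γ/3 - 6 splits as (γ - a)(γ - a') with a = 1/6 - (1/6)*sqrt(217), a' = 1/6 + (1/6)*sqrt(217). At the order-1 pole a set g(γ) = (γ - a)*f(γ) = [(1 - 15*γ/26)/(γ + 3)] / (γ - a').
Simple pole: residue = g(a) at a = 1/6 - (1/6)*sqrt(217), which is -71/208 - (989/45136)*sqrt(217).
The factor γ**2 - γ/3 - 6 splits as (γ - a)(γ - a') with a = 1/6 + (1/6)*sqrt(217), a' = 1/6 - (1/6)*sqrt(217). At the order-1 pole a set g(γ) = (γ - a)*f(γ) = [(1 - 15*γ/26)/(γ + 3)] / (γ - a').
Simple pole: residue = g(a) at a = 1/6 + (1/6)*sqrt(217), which is -71/208 + (989/45136)*sqrt(217).
List the singular points by increasing real part (a conjugate pair: the negative imaginary part first).

Radius of convergence at 0: -1/6 + (1/6)*sqrt(217).
At -3: a pole of order 1; residue 71/104.
At 1/6 - (1/6)*sqrt(217): a pole of order 1; residue -71/208 - (989/45136)*sqrt(217).
At 1/6 + (1/6)*sqrt(217): a pole of order 1; residue -71/208 + (989/45136)*sqrt(217).


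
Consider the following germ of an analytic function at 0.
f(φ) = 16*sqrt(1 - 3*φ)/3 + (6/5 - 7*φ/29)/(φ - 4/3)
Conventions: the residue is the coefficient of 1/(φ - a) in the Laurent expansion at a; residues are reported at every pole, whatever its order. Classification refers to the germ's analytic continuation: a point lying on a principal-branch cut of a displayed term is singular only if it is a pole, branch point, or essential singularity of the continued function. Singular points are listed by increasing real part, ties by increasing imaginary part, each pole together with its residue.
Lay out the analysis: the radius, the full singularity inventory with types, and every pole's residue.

Radius of convergence at 0: 1/3.
At 1/3: an algebraic (square-root) branch point.
At 4/3: a pole of order 1; residue 382/435.

Denominator factor (φ - 4/3): pole of order 1 at 4/3, modulus 4/3.
Branch term (16/3)*sqrt(1 - φ/(1/3)): its argument vanishes at φ = 1/3, a square-root branch point, modulus 1/3.
The radius of convergence is the smallest modulus among the singular points: 1/3.
The branch term is analytic at 4/3 and contributes nothing to the residue; only the rational part matters.
At the order-1 pole 4/3 set g(φ) = (φ - (4/3))*(rational part) = 6/5 - 7*φ/29.
Simple pole: residue = g(a) at a = 4/3, which is 382/435.
List the singular points by increasing real part (a conjugate pair: the negative imaginary part first).


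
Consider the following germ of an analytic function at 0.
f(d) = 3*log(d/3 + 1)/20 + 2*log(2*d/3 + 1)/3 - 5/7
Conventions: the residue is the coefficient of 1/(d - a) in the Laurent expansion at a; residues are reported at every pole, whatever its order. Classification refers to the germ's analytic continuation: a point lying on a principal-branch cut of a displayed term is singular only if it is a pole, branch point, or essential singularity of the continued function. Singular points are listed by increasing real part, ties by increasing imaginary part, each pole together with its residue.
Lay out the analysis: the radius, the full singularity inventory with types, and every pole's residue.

Branch term (3/20)*log(1 - d/(-3)): its argument vanishes at d = -3, a logarithmic branch point, modulus 3.
Branch term (2/3)*log(1 - d/(-3/2)): its argument vanishes at d = -3/2, a logarithmic branch point, modulus 3/2.
The radius of convergence is the smallest modulus among the singular points: 3/2.
List the singular points by increasing real part (a conjugate pair: the negative imaginary part first).

Radius of convergence at 0: 3/2.
At -3: a logarithmic branch point.
At -3/2: a logarithmic branch point.


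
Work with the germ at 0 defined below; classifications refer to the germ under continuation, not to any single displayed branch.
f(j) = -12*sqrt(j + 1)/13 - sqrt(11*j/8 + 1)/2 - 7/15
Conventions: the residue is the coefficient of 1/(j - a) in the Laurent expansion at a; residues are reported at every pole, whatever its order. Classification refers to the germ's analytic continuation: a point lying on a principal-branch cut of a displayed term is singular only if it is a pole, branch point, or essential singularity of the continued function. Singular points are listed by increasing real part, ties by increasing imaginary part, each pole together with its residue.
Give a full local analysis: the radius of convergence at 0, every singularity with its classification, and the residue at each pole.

Radius of convergence at 0: 8/11.
At -1: an algebraic (square-root) branch point.
At -8/11: an algebraic (square-root) branch point.

Branch term (-1/2)*sqrt(1 - j/(-8/11)): its argument vanishes at j = -8/11, a square-root branch point, modulus 8/11.
Branch term (-12/13)*sqrt(1 - j/(-1)): its argument vanishes at j = -1, a square-root branch point, modulus 1.
The radius of convergence is the smallest modulus among the singular points: 8/11.
List the singular points by increasing real part (a conjugate pair: the negative imaginary part first).


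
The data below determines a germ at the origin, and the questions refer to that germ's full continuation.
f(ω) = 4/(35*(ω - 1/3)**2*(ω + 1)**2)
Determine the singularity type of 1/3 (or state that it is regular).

The denominator factor ω - 1/3 vanishes at 1/3 and appears to the power 2; the numerator there equals 4/35, nonzero, and no other factor vanishes.
Hence a pole whose order is the multiplicity, 2.

The point is a pole of order 2.


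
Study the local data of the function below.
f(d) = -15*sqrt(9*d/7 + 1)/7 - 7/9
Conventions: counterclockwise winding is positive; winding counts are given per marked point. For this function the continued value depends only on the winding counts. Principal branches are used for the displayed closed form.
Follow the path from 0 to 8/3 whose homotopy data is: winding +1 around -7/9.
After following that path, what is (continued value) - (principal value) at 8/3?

Continued minus principal equals (30/49)*sqrt(217).

The rational part is single-valued and drops out of the difference; each branch term changes only by its own monodromy.
(-15/7)*sqrt(1 - d/(-7/9)): winding +1 is odd, the square root flips sign, contributing -2*(-15/7)*sqrt(1 - (8/3)/(-7/9)) = -2*(-15/7)*sqrt(31/7) = (30/49)*sqrt(217).
Summing the contributions at d = 8/3 gives (30/49)*sqrt(217).


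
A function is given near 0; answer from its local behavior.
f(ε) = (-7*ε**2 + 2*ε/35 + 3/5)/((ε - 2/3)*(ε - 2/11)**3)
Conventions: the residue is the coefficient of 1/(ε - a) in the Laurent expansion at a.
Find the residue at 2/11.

The residue is 3110547/143360.

At the order-3 pole 2/11 set g(ε) = (ε - (2/11))^3*f(ε) = (-7*ε**2 + 2*ε/35 + 3/5)/(ε - 2/3).
Order-3 pole: residue = g''(a)/2; g''(2/11) = 3110547/71680, so the residue is 3110547/143360.


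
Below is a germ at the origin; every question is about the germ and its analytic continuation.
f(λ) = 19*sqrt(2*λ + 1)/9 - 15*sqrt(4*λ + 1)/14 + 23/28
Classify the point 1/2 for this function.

There is no denominator, hence no pole anywhere.
Branch term sqrt(1 - λ/(-1/2)): argument at 1/2 is 2, nonzero, so 1/2 is not its branch point (a point on a principal cut is still regular for the continued germ).
Branch term sqrt(1 - λ/(-1/4)): argument at 1/2 is 3, nonzero, so 1/2 is not its branch point (a point on a principal cut is still regular for the continued germ).
So the germ continues analytically to 1/2.

The point is a regular point.


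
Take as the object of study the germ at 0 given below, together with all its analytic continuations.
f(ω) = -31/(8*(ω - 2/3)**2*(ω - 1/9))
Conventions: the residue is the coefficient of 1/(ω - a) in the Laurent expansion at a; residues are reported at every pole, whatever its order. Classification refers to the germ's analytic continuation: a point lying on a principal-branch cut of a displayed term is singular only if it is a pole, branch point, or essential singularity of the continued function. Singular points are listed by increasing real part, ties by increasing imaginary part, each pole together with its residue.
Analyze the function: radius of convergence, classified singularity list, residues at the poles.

Denominator factor (ω - 2/3)^2: pole of order 2 at 2/3, modulus 2/3.
Denominator factor (ω - 1/9): pole of order 1 at 1/9, modulus 1/9.
The radius of convergence is the smallest modulus among the singular points: 1/9.
At the order-1 pole 1/9 set g(ω) = (ω - (1/9))*f(ω) = -31/(8*(ω - 2/3)**2).
Simple pole: residue = g(a) at a = 1/9, which is -2511/200.
At the order-2 pole 2/3 set g(ω) = (ω - (2/3))^2*f(ω) = -31/(8*(ω - 1/9)).
Order-2 pole: residue = g'(a); g'(2/3) = 2511/200, so the residue is 2511/200.
List the singular points by increasing real part (a conjugate pair: the negative imaginary part first).

Radius of convergence at 0: 1/9.
At 1/9: a pole of order 1; residue -2511/200.
At 2/3: a pole of order 2; residue 2511/200.


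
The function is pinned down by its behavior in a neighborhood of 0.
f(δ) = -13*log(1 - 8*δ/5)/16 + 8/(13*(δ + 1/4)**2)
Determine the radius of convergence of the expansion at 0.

Denominator factor (δ + 1/4)^2: pole of order 2 at -1/4, modulus 1/4.
Branch term (-13/16)*log(1 - δ/(5/8)): its argument vanishes at δ = 5/8, a logarithmic branch point, modulus 5/8.
The radius of convergence is the smallest modulus among the singular points: 1/4.

The radius of convergence is 1/4.


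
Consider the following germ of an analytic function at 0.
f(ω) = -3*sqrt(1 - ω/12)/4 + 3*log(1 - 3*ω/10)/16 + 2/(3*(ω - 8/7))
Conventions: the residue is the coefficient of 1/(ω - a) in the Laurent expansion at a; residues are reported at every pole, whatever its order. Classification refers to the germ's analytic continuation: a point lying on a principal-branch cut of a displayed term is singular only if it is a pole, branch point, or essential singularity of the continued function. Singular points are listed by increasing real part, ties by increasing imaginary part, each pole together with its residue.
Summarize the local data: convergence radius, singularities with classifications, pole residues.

Radius of convergence at 0: 8/7.
At 8/7: a pole of order 1; residue 2/3.
At 10/3: a logarithmic branch point.
At 12: an algebraic (square-root) branch point.

Denominator factor (ω - 8/7): pole of order 1 at 8/7, modulus 8/7.
Branch term (-3/4)*sqrt(1 - ω/(12)): its argument vanishes at ω = 12, a square-root branch point, modulus 12.
Branch term (3/16)*log(1 - ω/(10/3)): its argument vanishes at ω = 10/3, a logarithmic branch point, modulus 10/3.
The radius of convergence is the smallest modulus among the singular points: 8/7.
The branch terms are analytic at 8/7 and contribute nothing to the residue; only the rational part matters.
At the order-1 pole 8/7 set g(ω) = (ω - (8/7))*(rational part) = 2/3.
Simple pole: residue = g(a) at a = 8/7, which is 2/3.
List the singular points by increasing real part (a conjugate pair: the negative imaginary part first).


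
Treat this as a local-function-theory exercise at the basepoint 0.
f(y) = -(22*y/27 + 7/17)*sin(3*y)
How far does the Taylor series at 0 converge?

The radius of convergence is infinite.

The factor -sin(3*y) is entire and contributes no finite singular point.
The polynomial part has no poles.
No finite singular points: the Taylor series at 0 converges everywhere.


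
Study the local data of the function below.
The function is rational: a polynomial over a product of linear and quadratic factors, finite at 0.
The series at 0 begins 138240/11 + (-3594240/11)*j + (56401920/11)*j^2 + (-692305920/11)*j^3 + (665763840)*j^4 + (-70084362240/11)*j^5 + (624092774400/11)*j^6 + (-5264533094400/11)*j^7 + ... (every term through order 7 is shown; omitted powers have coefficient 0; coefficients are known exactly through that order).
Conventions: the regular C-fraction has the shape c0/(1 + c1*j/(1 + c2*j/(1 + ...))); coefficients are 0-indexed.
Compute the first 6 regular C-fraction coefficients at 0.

The regular C-fraction coefficients are [138240/11, 26, -134/13, 4532/871, -191997/75911, 2238403/619751].

Taylor coefficients (read off): a_0 = 138240/11, a_1 = -3594240/11, a_2 = 56401920/11, a_3 = -692305920/11, a_4 = 665763840, a_5 = -70084362240/11.
c0 = a_0 = 138240/11. Peel one level at a time: if S = 1 + c*j/S' with S'(0) = 1, then c is the j-coefficient of S and S' = c*j/(S - 1).
S_1 = c0/f = 1 + (26)*j + (268)*j^2 + ...; c1 = 26.
S_2 = c1*j/(S_1 - 1) = 1 + (-134/13)*j + (9064/169)*j^2 + ...; c2 = -134/13.
S_3 = c2*j/(S_2 - 1) = 1 + (4532/871)*j + (59076/4489)*j^2 + ...; c3 = 4532/871.
S_4 = c3*j/(S_3 - 1) = 1 + (-191997/75911)*j + (11726559/1283689)*j^2 + ...; c4 = -191997/75911.
S_5 = c4*j/(S_4 - 1) = 1 + (2238403/619751)*j + ...; c5 = 2238403/619751.


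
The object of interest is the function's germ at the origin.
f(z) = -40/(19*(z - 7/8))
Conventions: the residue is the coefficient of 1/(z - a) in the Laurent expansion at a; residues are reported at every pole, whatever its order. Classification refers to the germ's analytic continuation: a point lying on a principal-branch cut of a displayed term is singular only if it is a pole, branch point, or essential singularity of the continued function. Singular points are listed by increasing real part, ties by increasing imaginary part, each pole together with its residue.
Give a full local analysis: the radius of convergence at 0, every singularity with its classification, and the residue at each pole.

Radius of convergence at 0: 7/8.
At 7/8: a pole of order 1; residue -40/19.

Denominator factor (z - 7/8): pole of order 1 at 7/8, modulus 7/8.
The radius of convergence is the smallest modulus among the singular points: 7/8.
At the order-1 pole 7/8 set g(z) = (z - (7/8))*f(z) = -40/19.
Simple pole: residue = g(a) at a = 7/8, which is -40/19.


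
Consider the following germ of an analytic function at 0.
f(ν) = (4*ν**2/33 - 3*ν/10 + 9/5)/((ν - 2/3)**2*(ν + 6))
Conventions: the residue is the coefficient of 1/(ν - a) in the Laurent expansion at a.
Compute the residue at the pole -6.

The residue is 1971/11000.

At the order-1 pole -6 set g(ν) = (ν - (-6))*f(ν) = (4*ν**2/33 - 3*ν/10 + 9/5)/(ν - 2/3)**2.
Simple pole: residue = g(a) at a = -6, which is 1971/11000.


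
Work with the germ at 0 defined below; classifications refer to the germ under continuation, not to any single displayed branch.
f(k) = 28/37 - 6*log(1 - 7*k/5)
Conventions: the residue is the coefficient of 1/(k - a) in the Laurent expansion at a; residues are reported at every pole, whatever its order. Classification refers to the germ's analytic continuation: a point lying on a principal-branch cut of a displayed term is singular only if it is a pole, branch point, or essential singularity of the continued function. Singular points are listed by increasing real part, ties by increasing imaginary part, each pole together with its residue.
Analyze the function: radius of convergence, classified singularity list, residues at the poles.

Radius of convergence at 0: 5/7.
At 5/7: a logarithmic branch point.

Branch term (-6)*log(1 - k/(5/7)): its argument vanishes at k = 5/7, a logarithmic branch point, modulus 5/7.
The radius of convergence is the smallest modulus among the singular points: 5/7.


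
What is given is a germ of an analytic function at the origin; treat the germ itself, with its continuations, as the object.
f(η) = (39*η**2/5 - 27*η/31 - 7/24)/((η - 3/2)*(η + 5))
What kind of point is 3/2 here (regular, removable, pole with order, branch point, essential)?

The point is a pole of order 1.

The denominator factor η - 3/2 vanishes at 3/2 and appears to the power 1; the numerator there equals 59341/3720, nonzero, and no other factor vanishes.
Hence a pole whose order is the multiplicity, 1.


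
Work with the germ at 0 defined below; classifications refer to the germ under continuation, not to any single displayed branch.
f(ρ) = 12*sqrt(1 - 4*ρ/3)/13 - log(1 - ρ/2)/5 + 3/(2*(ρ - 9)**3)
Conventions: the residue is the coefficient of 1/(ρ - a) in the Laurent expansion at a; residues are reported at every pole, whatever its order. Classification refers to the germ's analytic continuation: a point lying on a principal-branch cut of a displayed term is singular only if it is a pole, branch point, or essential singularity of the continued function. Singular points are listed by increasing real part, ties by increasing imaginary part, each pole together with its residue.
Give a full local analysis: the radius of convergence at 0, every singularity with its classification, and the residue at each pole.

Radius of convergence at 0: 3/4.
At 3/4: an algebraic (square-root) branch point.
At 2: a logarithmic branch point.
At 9: a pole of order 3; residue 0.

Denominator factor (ρ - 9)^3: pole of order 3 at 9, modulus 9.
Branch term (12/13)*sqrt(1 - ρ/(3/4)): its argument vanishes at ρ = 3/4, a square-root branch point, modulus 3/4.
Branch term (-1/5)*log(1 - ρ/(2)): its argument vanishes at ρ = 2, a logarithmic branch point, modulus 2.
The radius of convergence is the smallest modulus among the singular points: 3/4.
The branch terms are analytic at 9 and contribute nothing to the residue; only the rational part matters.
At the order-3 pole 9 set g(ρ) = (ρ - (9))^3*(rational part) = 3/2.
Order-3 pole: residue = g''(a)/2; g''(9) = 0, so the residue is 0.
List the singular points by increasing real part (a conjugate pair: the negative imaginary part first).


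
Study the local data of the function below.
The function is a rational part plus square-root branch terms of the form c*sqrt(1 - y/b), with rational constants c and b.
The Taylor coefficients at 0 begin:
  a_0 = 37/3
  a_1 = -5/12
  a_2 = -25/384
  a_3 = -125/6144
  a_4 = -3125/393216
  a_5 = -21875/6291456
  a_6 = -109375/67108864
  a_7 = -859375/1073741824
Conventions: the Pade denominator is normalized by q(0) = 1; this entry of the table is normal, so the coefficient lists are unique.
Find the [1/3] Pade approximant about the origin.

The Pade approximant has numerator coefficients [37/3, -1578205/325824]; denominator coefficients [1, -38985/108608, -2975/434432, -6625/13901824].

Taylor coefficients needed (read off): a_0 = 37/3, a_1 = -5/12, a_2 = -25/384, a_3 = -125/6144, a_4 = -3125/393216.
Write the denominator as Q(y) = 1 + q1*y + q2*y^2 + q3*y^3. Requiring Q*f - P = O(y^5) with deg P <= 1 kills the coefficients of y^2..y^4 in Q*f:
  y^2: a_2 + q1*a_1 + q2*a_0 = 0, i.e. -25/384 + (-5/12)*q1 + (37/3)*q2 = 0.
  y^3: a_3 + q1*a_2 + q2*a_1 + q3*a_0 = 0, i.e. -125/6144 + (-25/384)*q1 + (-5/12)*q2 + (37/3)*q3 = 0.
  y^4: a_4 + q1*a_3 + q2*a_2 + q3*a_1 = 0, i.e. -3125/393216 + (-125/6144)*q1 + (-25/384)*q2 + (-5/12)*q3 = 0.
Solving this linear system: q1 = -38985/108608, q2 = -2975/434432, q3 = -6625/13901824.
The numerator is Q*f truncated at degree 1: P0 = a_0 = 37/3; P1 = a_1 + q1*a_0 = -1578205/325824.


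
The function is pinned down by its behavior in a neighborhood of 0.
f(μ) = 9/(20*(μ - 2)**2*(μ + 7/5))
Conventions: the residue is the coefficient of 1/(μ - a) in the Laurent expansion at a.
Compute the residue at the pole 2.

At the order-2 pole 2 set g(μ) = (μ - (2))^2*f(μ) = 9/(20*(μ + 7/5)).
Order-2 pole: residue = g'(a); g'(2) = -45/1156, so the residue is -45/1156.

The residue is -45/1156.


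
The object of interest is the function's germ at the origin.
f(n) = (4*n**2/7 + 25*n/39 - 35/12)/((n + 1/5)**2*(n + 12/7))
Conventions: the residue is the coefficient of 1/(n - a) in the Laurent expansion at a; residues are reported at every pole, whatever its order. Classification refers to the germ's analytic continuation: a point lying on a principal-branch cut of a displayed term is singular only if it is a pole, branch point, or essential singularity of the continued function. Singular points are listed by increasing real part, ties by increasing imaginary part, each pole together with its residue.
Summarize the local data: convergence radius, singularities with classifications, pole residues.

Radius of convergence at 0: 1/5.
At -12/7: a pole of order 1; residue -3125225/3067428.
At -1/5: a pole of order 2; residue 696863/438204.

Denominator factor (n + 12/7): pole of order 1 at -12/7, modulus 12/7.
Denominator factor (n + 1/5)^2: pole of order 2 at -1/5, modulus 1/5.
The radius of convergence is the smallest modulus among the singular points: 1/5.
At the order-1 pole -12/7 set g(n) = (n - (-12/7))*f(n) = (4*n**2/7 + 25*n/39 - 35/12)/(n + 1/5)**2.
Simple pole: residue = g(a) at a = -12/7, which is -3125225/3067428.
At the order-2 pole -1/5 set g(n) = (n - (-1/5))^2*f(n) = (4*n**2/7 + 25*n/39 - 35/12)/(n + 12/7).
Order-2 pole: residue = g'(a); g'(-1/5) = 696863/438204, so the residue is 696863/438204.
List the singular points by increasing real part (a conjugate pair: the negative imaginary part first).


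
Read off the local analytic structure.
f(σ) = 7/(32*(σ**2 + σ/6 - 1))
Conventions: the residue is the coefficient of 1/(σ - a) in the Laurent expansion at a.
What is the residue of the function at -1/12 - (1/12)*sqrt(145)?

The residue is -(21/2320)*sqrt(145).

The factor σ**2 + σ/6 - 1 splits as (σ - a)(σ - a') with a = -1/12 - (1/12)*sqrt(145), a' = -1/12 + (1/12)*sqrt(145). At the order-1 pole a set g(σ) = (σ - a)*f(σ) = [7/32] / (σ - a').
Simple pole: residue = g(a) at a = -1/12 - (1/12)*sqrt(145), which is -(21/2320)*sqrt(145).


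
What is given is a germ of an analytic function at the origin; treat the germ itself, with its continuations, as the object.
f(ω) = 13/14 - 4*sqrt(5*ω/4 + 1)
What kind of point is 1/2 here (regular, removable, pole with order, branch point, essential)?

There is no denominator, hence no pole anywhere.
Branch term sqrt(1 - ω/(-4/5)): argument at 1/2 is 13/8, nonzero, so 1/2 is not its branch point (a point on a principal cut is still regular for the continued germ).
So the germ continues analytically to 1/2.

The point is a regular point.


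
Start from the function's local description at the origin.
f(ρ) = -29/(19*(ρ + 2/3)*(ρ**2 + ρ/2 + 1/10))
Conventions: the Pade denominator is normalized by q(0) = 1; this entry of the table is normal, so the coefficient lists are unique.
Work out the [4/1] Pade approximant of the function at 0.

The Pade approximant has numerator coefficients [-435/19, 4982925/20729, -24083775/20729, 76462125/20729, -150281625/20729]; denominator coefficients [1, -8727/2182].

Taylor coefficients needed (expand at 0): a_0 = -435/19, a_1 = 5655/38, a_2 = -43065/76, a_3 = 216195/152, a_4 = -474585/304, a_5 = -3796245/608.
Write the denominator as Q(ρ) = 1 + q1*ρ. Requiring Q*f - P = O(ρ^6) with deg P <= 4 kills the coefficients of ρ^5..ρ^5 in Q*f:
  ρ^5: a_5 + q1*a_4 = 0, i.e. -3796245/608 + (-474585/304)*q1 = 0.
Solving this linear system: q1 = -8727/2182.
The numerator is Q*f truncated at degree 4: P0 = a_0 = -435/19; P1 = a_1 + q1*a_0 = 4982925/20729; P2 = a_2 + q1*a_1 = -24083775/20729; P3 = a_3 + q1*a_2 = 76462125/20729; P4 = a_4 + q1*a_3 = -150281625/20729.


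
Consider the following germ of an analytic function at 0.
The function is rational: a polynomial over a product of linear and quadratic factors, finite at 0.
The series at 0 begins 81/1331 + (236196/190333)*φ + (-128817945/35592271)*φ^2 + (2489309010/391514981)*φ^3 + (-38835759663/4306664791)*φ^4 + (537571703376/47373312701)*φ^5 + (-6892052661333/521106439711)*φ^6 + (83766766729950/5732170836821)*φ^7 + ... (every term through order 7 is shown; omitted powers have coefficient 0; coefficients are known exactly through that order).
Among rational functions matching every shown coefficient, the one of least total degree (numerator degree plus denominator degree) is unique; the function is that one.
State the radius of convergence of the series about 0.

No rational of total degree below 5 reproduces all 8 coefficients; solving the [2/3] Pade equations on them gives f(φ) = (-14*φ**2/17 + 33*φ/13 + 1/9)/(φ + 11/9)**3, whose expansion matches every shown term.
Denominator factor (φ + 11/9)^3: pole of order 3 at -11/9, modulus 11/9.
The radius of convergence is the smallest modulus among the singular points: 11/9.

The radius of convergence is 11/9.


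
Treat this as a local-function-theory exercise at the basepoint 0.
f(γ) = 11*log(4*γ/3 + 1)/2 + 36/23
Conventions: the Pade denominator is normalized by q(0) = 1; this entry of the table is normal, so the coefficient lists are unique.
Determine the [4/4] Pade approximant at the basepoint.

The Pade approximant has numerator coefficients [36/23, 794/69, 8812/483, 119072/13041, 216224/195615]; denominator coefficients [1, 8/3, 16/7, 128/189, 128/2835].

Taylor coefficients needed (expand at 0): a_0 = 36/23, a_1 = 22/3, a_2 = -44/9, a_3 = 352/81, a_4 = -352/81, a_5 = 5632/1215, a_6 = -11264/2187, a_7 = 90112/15309, a_8 = -45056/6561.
Write the denominator as Q(γ) = 1 + q1*γ + q2*γ^2 + q3*γ^3 + q4*γ^4. Requiring Q*f - P = O(γ^9) with deg P <= 4 kills the coefficients of γ^5..γ^8 in Q*f:
  γ^5: a_5 + q1*a_4 + q2*a_3 + q3*a_2 + q4*a_1 = 0, i.e. 5632/1215 + (-352/81)*q1 + (352/81)*q2 + (-44/9)*q3 + (22/3)*q4 = 0.
  γ^6: a_6 + q1*a_5 + q2*a_4 + q3*a_3 + q4*a_2 = 0, i.e. -11264/2187 + (5632/1215)*q1 + (-352/81)*q2 + (352/81)*q3 + (-44/9)*q4 = 0.
  γ^7: a_7 + q1*a_6 + q2*a_5 + q3*a_4 + q4*a_3 = 0, i.e. 90112/15309 + (-11264/2187)*q1 + (5632/1215)*q2 + (-352/81)*q3 + (352/81)*q4 = 0.
  γ^8: a_8 + q1*a_7 + q2*a_6 + q3*a_5 + q4*a_4 = 0, i.e. -45056/6561 + (90112/15309)*q1 + (-11264/2187)*q2 + (5632/1215)*q3 + (-352/81)*q4 = 0.
Solving this linear system: q1 = 8/3, q2 = 16/7, q3 = 128/189, q4 = 128/2835.
The numerator is Q*f truncated at degree 4: P0 = a_0 = 36/23; P1 = a_1 + q1*a_0 = 794/69; P2 = a_2 + q1*a_1 + q2*a_0 = 8812/483; P3 = a_3 + q1*a_2 + q2*a_1 + q3*a_0 = 119072/13041; P4 = a_4 + q1*a_3 + q2*a_2 + q3*a_1 + q4*a_0 = 216224/195615.


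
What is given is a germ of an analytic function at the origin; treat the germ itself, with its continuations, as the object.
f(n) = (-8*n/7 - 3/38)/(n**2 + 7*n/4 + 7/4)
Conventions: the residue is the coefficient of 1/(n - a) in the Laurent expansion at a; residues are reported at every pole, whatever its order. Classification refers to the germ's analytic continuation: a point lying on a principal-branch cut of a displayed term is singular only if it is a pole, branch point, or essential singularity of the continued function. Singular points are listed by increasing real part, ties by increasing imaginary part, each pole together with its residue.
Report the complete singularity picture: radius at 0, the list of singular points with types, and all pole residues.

Radius of convergence at 0: (1/2)*sqrt(7).
At (-7/8) - ((3/8)*sqrt(7))*i: a pole of order 1; residue (-4/7) + ((10/57)*sqrt(7))*i.
At (-7/8) + ((3/8)*sqrt(7))*i: a pole of order 1; residue (-4/7) - ((10/57)*sqrt(7))*i.

Denominator factor (n**2 + 7*n/4 + 7/4): discriminant -63/16, complex-conjugate roots (-7/8) + ((3/8)*sqrt(7))*i and (-7/8) - ((3/8)*sqrt(7))*i; poles of order 1, moduli (1/2)*sqrt(7) and (1/2)*sqrt(7).
The radius of convergence is the smallest modulus among the singular points: (1/2)*sqrt(7).
The factor n**2 + 7*n/4 + 7/4 splits as (n - a)(n - a') with a = (-7/8) - ((3/8)*sqrt(7))*i, a' = (-7/8) + ((3/8)*sqrt(7))*i. At the order-1 pole a set g(n) = (n - a)*f(n) = [-8*n/7 - 3/38] / (n - a').
Simple pole: residue = g(a) at a = (-7/8) - ((3/8)*sqrt(7))*i, which is (-4/7) + ((10/57)*sqrt(7))*i.
The factor n**2 + 7*n/4 + 7/4 splits as (n - a)(n - a') with a = (-7/8) + ((3/8)*sqrt(7))*i, a' = (-7/8) - ((3/8)*sqrt(7))*i. At the order-1 pole a set g(n) = (n - a)*f(n) = [-8*n/7 - 3/38] / (n - a').
Simple pole: residue = g(a) at a = (-7/8) + ((3/8)*sqrt(7))*i, which is (-4/7) - ((10/57)*sqrt(7))*i.
List the singular points by increasing real part (a conjugate pair: the negative imaginary part first).
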